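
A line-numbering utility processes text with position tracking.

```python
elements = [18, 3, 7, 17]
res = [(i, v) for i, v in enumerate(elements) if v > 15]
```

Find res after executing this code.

Step 1: Filter enumerate([18, 3, 7, 17]) keeping v > 15:
  (0, 18): 18 > 15, included
  (1, 3): 3 <= 15, excluded
  (2, 7): 7 <= 15, excluded
  (3, 17): 17 > 15, included
Therefore res = [(0, 18), (3, 17)].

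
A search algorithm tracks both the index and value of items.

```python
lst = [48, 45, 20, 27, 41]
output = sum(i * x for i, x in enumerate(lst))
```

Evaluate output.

Step 1: Compute i * x for each (i, x) in enumerate([48, 45, 20, 27, 41]):
  i=0, x=48: 0*48 = 0
  i=1, x=45: 1*45 = 45
  i=2, x=20: 2*20 = 40
  i=3, x=27: 3*27 = 81
  i=4, x=41: 4*41 = 164
Step 2: sum = 0 + 45 + 40 + 81 + 164 = 330.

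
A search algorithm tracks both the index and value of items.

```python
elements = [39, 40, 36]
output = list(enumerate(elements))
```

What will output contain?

Step 1: enumerate pairs each element with its index:
  (0, 39)
  (1, 40)
  (2, 36)
Therefore output = [(0, 39), (1, 40), (2, 36)].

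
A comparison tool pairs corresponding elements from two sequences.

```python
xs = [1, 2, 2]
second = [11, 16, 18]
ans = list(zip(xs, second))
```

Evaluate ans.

Step 1: zip pairs elements at same index:
  Index 0: (1, 11)
  Index 1: (2, 16)
  Index 2: (2, 18)
Therefore ans = [(1, 11), (2, 16), (2, 18)].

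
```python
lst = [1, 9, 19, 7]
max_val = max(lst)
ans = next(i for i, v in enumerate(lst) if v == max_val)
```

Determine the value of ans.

Step 1: max([1, 9, 19, 7]) = 19.
Step 2: Find first index where value == 19:
  Index 0: 1 != 19
  Index 1: 9 != 19
  Index 2: 19 == 19, found!
Therefore ans = 2.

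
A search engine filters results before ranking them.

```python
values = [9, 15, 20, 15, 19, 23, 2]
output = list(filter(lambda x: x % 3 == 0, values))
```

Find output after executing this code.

Step 1: Filter elements divisible by 3:
  9 % 3 = 0: kept
  15 % 3 = 0: kept
  20 % 3 = 2: removed
  15 % 3 = 0: kept
  19 % 3 = 1: removed
  23 % 3 = 2: removed
  2 % 3 = 2: removed
Therefore output = [9, 15, 15].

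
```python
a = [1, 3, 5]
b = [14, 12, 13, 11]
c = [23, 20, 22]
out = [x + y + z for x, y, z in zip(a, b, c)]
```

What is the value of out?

Step 1: zip three lists (truncates to shortest, len=3):
  1 + 14 + 23 = 38
  3 + 12 + 20 = 35
  5 + 13 + 22 = 40
Therefore out = [38, 35, 40].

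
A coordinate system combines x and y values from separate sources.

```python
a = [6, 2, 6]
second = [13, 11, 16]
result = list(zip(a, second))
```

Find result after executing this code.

Step 1: zip pairs elements at same index:
  Index 0: (6, 13)
  Index 1: (2, 11)
  Index 2: (6, 16)
Therefore result = [(6, 13), (2, 11), (6, 16)].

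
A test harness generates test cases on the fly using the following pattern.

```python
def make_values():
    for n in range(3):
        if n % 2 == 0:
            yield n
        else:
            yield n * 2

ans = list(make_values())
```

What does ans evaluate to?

Step 1: For each n in range(3), yield n if even, else n*2:
  n=0 (even): yield 0
  n=1 (odd): yield 1*2 = 2
  n=2 (even): yield 2
Therefore ans = [0, 2, 2].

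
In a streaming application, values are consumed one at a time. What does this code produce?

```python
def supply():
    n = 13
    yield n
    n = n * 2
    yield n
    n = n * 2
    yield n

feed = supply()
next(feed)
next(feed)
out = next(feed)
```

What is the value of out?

Step 1: Trace through generator execution:
  Yield 1: n starts at 13, yield 13
  Yield 2: n = 13 * 2 = 26, yield 26
  Yield 3: n = 26 * 2 = 52, yield 52
Step 2: First next() gets 13, second next() gets the second value, third next() yields 52.
Therefore out = 52.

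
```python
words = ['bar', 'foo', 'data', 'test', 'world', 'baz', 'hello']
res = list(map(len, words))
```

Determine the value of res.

Step 1: Map len() to each word:
  'bar' -> 3
  'foo' -> 3
  'data' -> 4
  'test' -> 4
  'world' -> 5
  'baz' -> 3
  'hello' -> 5
Therefore res = [3, 3, 4, 4, 5, 3, 5].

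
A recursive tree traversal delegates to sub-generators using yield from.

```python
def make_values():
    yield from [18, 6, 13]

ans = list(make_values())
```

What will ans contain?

Step 1: yield from delegates to the iterable, yielding each element.
Step 2: Collected values: [18, 6, 13].
Therefore ans = [18, 6, 13].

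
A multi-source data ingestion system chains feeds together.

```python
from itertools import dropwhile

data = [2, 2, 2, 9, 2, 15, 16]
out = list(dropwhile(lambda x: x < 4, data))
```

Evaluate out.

Step 1: dropwhile drops elements while < 4:
  2 < 4: dropped
  2 < 4: dropped
  2 < 4: dropped
  9: kept (dropping stopped)
Step 2: Remaining elements kept regardless of condition.
Therefore out = [9, 2, 15, 16].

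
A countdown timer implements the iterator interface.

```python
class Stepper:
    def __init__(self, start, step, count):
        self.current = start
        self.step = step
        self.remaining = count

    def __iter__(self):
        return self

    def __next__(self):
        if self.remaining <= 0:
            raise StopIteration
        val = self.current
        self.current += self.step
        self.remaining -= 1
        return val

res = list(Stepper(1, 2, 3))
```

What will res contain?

Step 1: Stepper starts at 1, increments by 2, for 3 steps:
  Yield 1, then current += 2
  Yield 3, then current += 2
  Yield 5, then current += 2
Therefore res = [1, 3, 5].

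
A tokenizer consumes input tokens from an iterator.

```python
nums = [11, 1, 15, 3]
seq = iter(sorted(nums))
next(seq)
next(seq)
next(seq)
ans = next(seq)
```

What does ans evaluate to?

Step 1: sorted([11, 1, 15, 3]) = [1, 3, 11, 15].
Step 2: Create iterator and skip 3 elements.
Step 3: next() returns 15.
Therefore ans = 15.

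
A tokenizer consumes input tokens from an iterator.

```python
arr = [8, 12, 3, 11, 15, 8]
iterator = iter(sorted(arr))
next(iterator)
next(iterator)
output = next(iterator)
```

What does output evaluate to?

Step 1: sorted([8, 12, 3, 11, 15, 8]) = [3, 8, 8, 11, 12, 15].
Step 2: Create iterator and skip 2 elements.
Step 3: next() returns 8.
Therefore output = 8.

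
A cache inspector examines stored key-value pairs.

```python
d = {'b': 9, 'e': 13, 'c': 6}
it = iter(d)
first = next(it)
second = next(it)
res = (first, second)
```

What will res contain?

Step 1: iter(d) iterates over keys: ['b', 'e', 'c'].
Step 2: first = next(it) = 'b', second = next(it) = 'e'.
Therefore res = ('b', 'e').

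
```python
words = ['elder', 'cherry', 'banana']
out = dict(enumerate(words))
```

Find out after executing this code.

Step 1: enumerate pairs indices with words:
  0 -> 'elder'
  1 -> 'cherry'
  2 -> 'banana'
Therefore out = {0: 'elder', 1: 'cherry', 2: 'banana'}.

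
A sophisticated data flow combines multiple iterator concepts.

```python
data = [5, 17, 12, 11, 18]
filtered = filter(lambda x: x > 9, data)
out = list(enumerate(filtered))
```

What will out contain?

Step 1: Filter [5, 17, 12, 11, 18] for > 9: [17, 12, 11, 18].
Step 2: enumerate re-indexes from 0: [(0, 17), (1, 12), (2, 11), (3, 18)].
Therefore out = [(0, 17), (1, 12), (2, 11), (3, 18)].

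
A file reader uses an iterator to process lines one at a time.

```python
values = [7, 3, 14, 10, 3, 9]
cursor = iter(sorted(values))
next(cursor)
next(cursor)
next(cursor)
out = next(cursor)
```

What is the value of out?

Step 1: sorted([7, 3, 14, 10, 3, 9]) = [3, 3, 7, 9, 10, 14].
Step 2: Create iterator and skip 3 elements.
Step 3: next() returns 9.
Therefore out = 9.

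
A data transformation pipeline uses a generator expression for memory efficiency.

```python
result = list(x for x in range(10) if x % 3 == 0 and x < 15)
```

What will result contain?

Step 1: Filter range(10) where x % 3 == 0 and x < 15:
  x=0: both conditions met, included
  x=1: excluded (1 % 3 != 0)
  x=2: excluded (2 % 3 != 0)
  x=3: both conditions met, included
  x=4: excluded (4 % 3 != 0)
  x=5: excluded (5 % 3 != 0)
  x=6: both conditions met, included
  x=7: excluded (7 % 3 != 0)
  x=8: excluded (8 % 3 != 0)
  x=9: both conditions met, included
Therefore result = [0, 3, 6, 9].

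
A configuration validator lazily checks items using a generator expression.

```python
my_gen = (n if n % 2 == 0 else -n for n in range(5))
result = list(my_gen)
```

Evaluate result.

Step 1: For each n in range(5), yield n if even, else -n:
  n=0: even, yield 0
  n=1: odd, yield -1
  n=2: even, yield 2
  n=3: odd, yield -3
  n=4: even, yield 4
Therefore result = [0, -1, 2, -3, 4].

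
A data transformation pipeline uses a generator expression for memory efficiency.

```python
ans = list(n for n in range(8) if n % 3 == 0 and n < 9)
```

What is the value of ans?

Step 1: Filter range(8) where n % 3 == 0 and n < 9:
  n=0: both conditions met, included
  n=1: excluded (1 % 3 != 0)
  n=2: excluded (2 % 3 != 0)
  n=3: both conditions met, included
  n=4: excluded (4 % 3 != 0)
  n=5: excluded (5 % 3 != 0)
  n=6: both conditions met, included
  n=7: excluded (7 % 3 != 0)
Therefore ans = [0, 3, 6].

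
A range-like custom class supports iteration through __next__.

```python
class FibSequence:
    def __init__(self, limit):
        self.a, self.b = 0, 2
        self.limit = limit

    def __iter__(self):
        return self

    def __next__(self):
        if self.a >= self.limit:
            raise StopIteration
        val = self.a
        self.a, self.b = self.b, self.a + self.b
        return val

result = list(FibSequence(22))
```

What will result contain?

Step 1: Fibonacci-like sequence (a=0, b=2) until >= 22:
  Yield 0, then a,b = 2,2
  Yield 2, then a,b = 2,4
  Yield 2, then a,b = 4,6
  Yield 4, then a,b = 6,10
  Yield 6, then a,b = 10,16
  Yield 10, then a,b = 16,26
  Yield 16, then a,b = 26,42
Step 2: 26 >= 22, stop.
Therefore result = [0, 2, 2, 4, 6, 10, 16].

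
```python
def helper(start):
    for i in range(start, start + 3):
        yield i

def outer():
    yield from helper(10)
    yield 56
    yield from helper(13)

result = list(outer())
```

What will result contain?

Step 1: outer() delegates to helper(10):
  yield 10
  yield 11
  yield 12
Step 2: yield 56
Step 3: Delegates to helper(13):
  yield 13
  yield 14
  yield 15
Therefore result = [10, 11, 12, 56, 13, 14, 15].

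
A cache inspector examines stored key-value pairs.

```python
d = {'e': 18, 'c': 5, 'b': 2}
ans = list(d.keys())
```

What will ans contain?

Step 1: d.keys() returns the dictionary keys in insertion order.
Therefore ans = ['e', 'c', 'b'].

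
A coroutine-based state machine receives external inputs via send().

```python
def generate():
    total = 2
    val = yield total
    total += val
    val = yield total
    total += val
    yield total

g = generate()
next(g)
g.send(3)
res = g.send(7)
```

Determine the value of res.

Step 1: next() -> yield total=2.
Step 2: send(3) -> val=3, total = 2+3 = 5, yield 5.
Step 3: send(7) -> val=7, total = 5+7 = 12, yield 12.
Therefore res = 12.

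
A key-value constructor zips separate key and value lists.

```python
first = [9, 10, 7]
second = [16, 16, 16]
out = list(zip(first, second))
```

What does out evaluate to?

Step 1: zip pairs elements at same index:
  Index 0: (9, 16)
  Index 1: (10, 16)
  Index 2: (7, 16)
Therefore out = [(9, 16), (10, 16), (7, 16)].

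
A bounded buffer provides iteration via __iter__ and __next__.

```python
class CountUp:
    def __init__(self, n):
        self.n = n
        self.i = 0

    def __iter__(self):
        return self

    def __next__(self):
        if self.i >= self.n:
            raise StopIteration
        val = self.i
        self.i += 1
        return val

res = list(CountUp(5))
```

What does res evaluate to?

Step 1: CountUp(5) creates an iterator counting 0 to 4.
Step 2: list() consumes all values: [0, 1, 2, 3, 4].
Therefore res = [0, 1, 2, 3, 4].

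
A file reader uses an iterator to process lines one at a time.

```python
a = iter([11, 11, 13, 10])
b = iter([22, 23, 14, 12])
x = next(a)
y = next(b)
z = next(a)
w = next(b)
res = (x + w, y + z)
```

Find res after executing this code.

Step 1: a iterates [11, 11, 13, 10], b iterates [22, 23, 14, 12].
Step 2: x = next(a) = 11, y = next(b) = 22.
Step 3: z = next(a) = 11, w = next(b) = 23.
Step 4: res = (11 + 23, 22 + 11) = (34, 33).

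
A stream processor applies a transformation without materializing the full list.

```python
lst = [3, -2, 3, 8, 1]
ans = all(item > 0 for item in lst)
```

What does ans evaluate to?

Step 1: Check item > 0 for each element in [3, -2, 3, 8, 1]:
  3 > 0: True
  -2 > 0: False
  3 > 0: True
  8 > 0: True
  1 > 0: True
Step 2: all() returns False.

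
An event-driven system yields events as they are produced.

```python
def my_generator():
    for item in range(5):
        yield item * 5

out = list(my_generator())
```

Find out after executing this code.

Step 1: For each item in range(5), yield item * 5:
  item=0: yield 0 * 5 = 0
  item=1: yield 1 * 5 = 5
  item=2: yield 2 * 5 = 10
  item=3: yield 3 * 5 = 15
  item=4: yield 4 * 5 = 20
Therefore out = [0, 5, 10, 15, 20].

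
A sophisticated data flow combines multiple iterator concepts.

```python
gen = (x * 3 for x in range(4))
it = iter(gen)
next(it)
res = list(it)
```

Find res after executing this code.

Step 1: Generator produces [0, 3, 6, 9].
Step 2: next(it) consumes first element (0).
Step 3: list(it) collects remaining: [3, 6, 9].
Therefore res = [3, 6, 9].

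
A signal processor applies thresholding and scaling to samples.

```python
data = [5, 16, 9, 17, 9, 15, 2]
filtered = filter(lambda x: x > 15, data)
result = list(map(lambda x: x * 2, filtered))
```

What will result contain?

Step 1: Filter data for elements > 15:
  5: removed
  16: kept
  9: removed
  17: kept
  9: removed
  15: removed
  2: removed
Step 2: Map x * 2 on filtered [16, 17]:
  16 -> 32
  17 -> 34
Therefore result = [32, 34].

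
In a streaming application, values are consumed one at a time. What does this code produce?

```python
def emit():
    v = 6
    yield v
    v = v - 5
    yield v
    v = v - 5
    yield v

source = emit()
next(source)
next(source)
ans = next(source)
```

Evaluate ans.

Step 1: Trace through generator execution:
  Yield 1: v starts at 6, yield 6
  Yield 2: v = 6 - 5 = 1, yield 1
  Yield 3: v = 1 - 5 = -4, yield -4
Step 2: First next() gets 6, second next() gets the second value, third next() yields -4.
Therefore ans = -4.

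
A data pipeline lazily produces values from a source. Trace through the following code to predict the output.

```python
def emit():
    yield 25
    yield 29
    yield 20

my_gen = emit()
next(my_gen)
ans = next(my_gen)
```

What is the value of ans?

Step 1: emit() creates a generator.
Step 2: next(my_gen) yields 25 (consumed and discarded).
Step 3: next(my_gen) yields 29, assigned to ans.
Therefore ans = 29.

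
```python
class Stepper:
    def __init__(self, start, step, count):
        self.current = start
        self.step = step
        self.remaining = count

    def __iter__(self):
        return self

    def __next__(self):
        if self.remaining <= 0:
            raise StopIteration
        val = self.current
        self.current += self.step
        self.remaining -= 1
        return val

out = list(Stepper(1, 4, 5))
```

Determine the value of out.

Step 1: Stepper starts at 1, increments by 4, for 5 steps:
  Yield 1, then current += 4
  Yield 5, then current += 4
  Yield 9, then current += 4
  Yield 13, then current += 4
  Yield 17, then current += 4
Therefore out = [1, 5, 9, 13, 17].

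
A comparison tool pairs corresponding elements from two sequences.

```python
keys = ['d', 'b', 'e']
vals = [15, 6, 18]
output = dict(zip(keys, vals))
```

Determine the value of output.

Step 1: zip pairs keys with values:
  'd' -> 15
  'b' -> 6
  'e' -> 18
Therefore output = {'d': 15, 'b': 6, 'e': 18}.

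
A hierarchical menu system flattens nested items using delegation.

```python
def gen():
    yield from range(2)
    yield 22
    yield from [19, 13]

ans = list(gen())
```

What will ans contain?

Step 1: Trace yields in order:
  yield 0
  yield 1
  yield 22
  yield 19
  yield 13
Therefore ans = [0, 1, 22, 19, 13].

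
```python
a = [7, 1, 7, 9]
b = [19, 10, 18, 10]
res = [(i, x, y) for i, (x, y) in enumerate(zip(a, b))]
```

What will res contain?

Step 1: enumerate(zip(a, b)) gives index with paired elements:
  i=0: (7, 19)
  i=1: (1, 10)
  i=2: (7, 18)
  i=3: (9, 10)
Therefore res = [(0, 7, 19), (1, 1, 10), (2, 7, 18), (3, 9, 10)].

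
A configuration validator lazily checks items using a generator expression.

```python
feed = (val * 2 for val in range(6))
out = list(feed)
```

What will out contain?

Step 1: For each val in range(6), compute val*2:
  val=0: 0*2 = 0
  val=1: 1*2 = 2
  val=2: 2*2 = 4
  val=3: 3*2 = 6
  val=4: 4*2 = 8
  val=5: 5*2 = 10
Therefore out = [0, 2, 4, 6, 8, 10].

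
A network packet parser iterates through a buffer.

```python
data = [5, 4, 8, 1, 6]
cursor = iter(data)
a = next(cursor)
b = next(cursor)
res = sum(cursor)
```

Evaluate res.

Step 1: Create iterator over [5, 4, 8, 1, 6].
Step 2: a = next() = 5, b = next() = 4.
Step 3: sum() of remaining [8, 1, 6] = 15.
Therefore res = 15.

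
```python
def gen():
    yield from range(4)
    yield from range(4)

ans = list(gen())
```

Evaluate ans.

Step 1: Trace yields in order:
  yield 0
  yield 1
  yield 2
  yield 3
  yield 0
  yield 1
  yield 2
  yield 3
Therefore ans = [0, 1, 2, 3, 0, 1, 2, 3].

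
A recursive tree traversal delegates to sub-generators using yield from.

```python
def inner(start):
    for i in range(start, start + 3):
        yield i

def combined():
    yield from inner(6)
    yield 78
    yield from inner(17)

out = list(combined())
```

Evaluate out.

Step 1: combined() delegates to inner(6):
  yield 6
  yield 7
  yield 8
Step 2: yield 78
Step 3: Delegates to inner(17):
  yield 17
  yield 18
  yield 19
Therefore out = [6, 7, 8, 78, 17, 18, 19].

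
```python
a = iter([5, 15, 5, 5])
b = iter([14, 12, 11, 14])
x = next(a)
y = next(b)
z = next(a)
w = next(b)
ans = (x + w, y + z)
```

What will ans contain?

Step 1: a iterates [5, 15, 5, 5], b iterates [14, 12, 11, 14].
Step 2: x = next(a) = 5, y = next(b) = 14.
Step 3: z = next(a) = 15, w = next(b) = 12.
Step 4: ans = (5 + 12, 14 + 15) = (17, 29).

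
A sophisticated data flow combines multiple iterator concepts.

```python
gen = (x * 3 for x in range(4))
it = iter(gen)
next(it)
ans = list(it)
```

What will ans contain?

Step 1: Generator produces [0, 3, 6, 9].
Step 2: next(it) consumes first element (0).
Step 3: list(it) collects remaining: [3, 6, 9].
Therefore ans = [3, 6, 9].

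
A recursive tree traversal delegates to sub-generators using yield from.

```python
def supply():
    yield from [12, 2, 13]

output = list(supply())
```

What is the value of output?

Step 1: yield from delegates to the iterable, yielding each element.
Step 2: Collected values: [12, 2, 13].
Therefore output = [12, 2, 13].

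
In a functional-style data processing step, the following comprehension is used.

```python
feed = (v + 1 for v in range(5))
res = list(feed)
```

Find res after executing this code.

Step 1: For each v in range(5), compute v+1:
  v=0: 0+1 = 1
  v=1: 1+1 = 2
  v=2: 2+1 = 3
  v=3: 3+1 = 4
  v=4: 4+1 = 5
Therefore res = [1, 2, 3, 4, 5].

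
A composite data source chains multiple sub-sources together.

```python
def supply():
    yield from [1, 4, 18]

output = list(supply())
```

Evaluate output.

Step 1: yield from delegates to the iterable, yielding each element.
Step 2: Collected values: [1, 4, 18].
Therefore output = [1, 4, 18].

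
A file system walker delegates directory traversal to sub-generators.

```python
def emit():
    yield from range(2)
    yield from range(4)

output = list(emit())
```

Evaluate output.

Step 1: Trace yields in order:
  yield 0
  yield 1
  yield 0
  yield 1
  yield 2
  yield 3
Therefore output = [0, 1, 0, 1, 2, 3].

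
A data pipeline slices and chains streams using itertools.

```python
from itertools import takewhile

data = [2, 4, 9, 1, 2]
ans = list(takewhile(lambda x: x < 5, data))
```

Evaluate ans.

Step 1: takewhile stops at first element >= 5:
  2 < 5: take
  4 < 5: take
  9 >= 5: stop
Therefore ans = [2, 4].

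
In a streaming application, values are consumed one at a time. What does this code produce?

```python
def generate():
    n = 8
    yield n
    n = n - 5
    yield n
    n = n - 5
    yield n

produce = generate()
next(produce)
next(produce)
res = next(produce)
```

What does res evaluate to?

Step 1: Trace through generator execution:
  Yield 1: n starts at 8, yield 8
  Yield 2: n = 8 - 5 = 3, yield 3
  Yield 3: n = 3 - 5 = -2, yield -2
Step 2: First next() gets 8, second next() gets the second value, third next() yields -2.
Therefore res = -2.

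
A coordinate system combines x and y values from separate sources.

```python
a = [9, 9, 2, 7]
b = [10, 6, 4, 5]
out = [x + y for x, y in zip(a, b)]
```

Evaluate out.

Step 1: Add corresponding elements:
  9 + 10 = 19
  9 + 6 = 15
  2 + 4 = 6
  7 + 5 = 12
Therefore out = [19, 15, 6, 12].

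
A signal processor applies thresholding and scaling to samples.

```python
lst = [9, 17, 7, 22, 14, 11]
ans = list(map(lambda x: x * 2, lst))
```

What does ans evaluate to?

Step 1: Apply lambda x: x * 2 to each element:
  9 -> 18
  17 -> 34
  7 -> 14
  22 -> 44
  14 -> 28
  11 -> 22
Therefore ans = [18, 34, 14, 44, 28, 22].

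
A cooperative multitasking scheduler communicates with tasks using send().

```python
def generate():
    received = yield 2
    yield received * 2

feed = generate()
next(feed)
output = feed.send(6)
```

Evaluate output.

Step 1: next(feed) advances to first yield, producing 2.
Step 2: send(6) resumes, received = 6.
Step 3: yield received * 2 = 6 * 2 = 12.
Therefore output = 12.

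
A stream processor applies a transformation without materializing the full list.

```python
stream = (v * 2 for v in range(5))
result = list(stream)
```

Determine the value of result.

Step 1: For each v in range(5), compute v*2:
  v=0: 0*2 = 0
  v=1: 1*2 = 2
  v=2: 2*2 = 4
  v=3: 3*2 = 6
  v=4: 4*2 = 8
Therefore result = [0, 2, 4, 6, 8].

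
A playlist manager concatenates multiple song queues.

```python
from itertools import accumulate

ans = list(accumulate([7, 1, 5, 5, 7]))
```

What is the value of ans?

Step 1: accumulate computes running sums:
  + 7 = 7
  + 1 = 8
  + 5 = 13
  + 5 = 18
  + 7 = 25
Therefore ans = [7, 8, 13, 18, 25].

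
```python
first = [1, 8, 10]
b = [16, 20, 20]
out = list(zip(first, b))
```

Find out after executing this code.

Step 1: zip pairs elements at same index:
  Index 0: (1, 16)
  Index 1: (8, 20)
  Index 2: (10, 20)
Therefore out = [(1, 16), (8, 20), (10, 20)].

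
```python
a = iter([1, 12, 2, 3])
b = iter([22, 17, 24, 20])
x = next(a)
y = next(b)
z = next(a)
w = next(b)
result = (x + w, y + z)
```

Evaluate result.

Step 1: a iterates [1, 12, 2, 3], b iterates [22, 17, 24, 20].
Step 2: x = next(a) = 1, y = next(b) = 22.
Step 3: z = next(a) = 12, w = next(b) = 17.
Step 4: result = (1 + 17, 22 + 12) = (18, 34).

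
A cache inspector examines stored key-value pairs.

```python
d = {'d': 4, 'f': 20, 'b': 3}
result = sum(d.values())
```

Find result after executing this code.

Step 1: d.values() = [4, 20, 3].
Step 2: sum = 27.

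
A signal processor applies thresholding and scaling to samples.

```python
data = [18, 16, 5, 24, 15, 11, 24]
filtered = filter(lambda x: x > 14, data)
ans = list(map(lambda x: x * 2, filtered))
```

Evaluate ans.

Step 1: Filter data for elements > 14:
  18: kept
  16: kept
  5: removed
  24: kept
  15: kept
  11: removed
  24: kept
Step 2: Map x * 2 on filtered [18, 16, 24, 15, 24]:
  18 -> 36
  16 -> 32
  24 -> 48
  15 -> 30
  24 -> 48
Therefore ans = [36, 32, 48, 30, 48].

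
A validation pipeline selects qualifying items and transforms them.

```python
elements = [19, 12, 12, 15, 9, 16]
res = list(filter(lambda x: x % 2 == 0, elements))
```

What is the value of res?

Step 1: Filter elements divisible by 2:
  19 % 2 = 1: removed
  12 % 2 = 0: kept
  12 % 2 = 0: kept
  15 % 2 = 1: removed
  9 % 2 = 1: removed
  16 % 2 = 0: kept
Therefore res = [12, 12, 16].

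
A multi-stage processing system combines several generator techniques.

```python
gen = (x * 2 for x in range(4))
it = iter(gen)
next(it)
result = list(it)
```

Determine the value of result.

Step 1: Generator produces [0, 2, 4, 6].
Step 2: next(it) consumes first element (0).
Step 3: list(it) collects remaining: [2, 4, 6].
Therefore result = [2, 4, 6].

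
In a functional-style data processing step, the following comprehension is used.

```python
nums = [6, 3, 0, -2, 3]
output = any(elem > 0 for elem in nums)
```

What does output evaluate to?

Step 1: Check elem > 0 for each element in [6, 3, 0, -2, 3]:
  6 > 0: True
  3 > 0: True
  0 > 0: False
  -2 > 0: False
  3 > 0: True
Step 2: any() returns True.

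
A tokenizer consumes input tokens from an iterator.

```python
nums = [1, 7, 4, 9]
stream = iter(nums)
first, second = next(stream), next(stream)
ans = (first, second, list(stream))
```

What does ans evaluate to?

Step 1: Create iterator over [1, 7, 4, 9].
Step 2: first = 1, second = 7.
Step 3: Remaining elements: [4, 9].
Therefore ans = (1, 7, [4, 9]).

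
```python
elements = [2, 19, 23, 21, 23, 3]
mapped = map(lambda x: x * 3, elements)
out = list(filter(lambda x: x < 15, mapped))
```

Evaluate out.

Step 1: Map x * 3:
  2 -> 6
  19 -> 57
  23 -> 69
  21 -> 63
  23 -> 69
  3 -> 9
Step 2: Filter for < 15:
  6: kept
  57: removed
  69: removed
  63: removed
  69: removed
  9: kept
Therefore out = [6, 9].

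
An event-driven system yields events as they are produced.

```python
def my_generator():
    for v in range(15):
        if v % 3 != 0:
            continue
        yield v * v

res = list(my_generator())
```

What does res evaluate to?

Step 1: Only yield v**2 when v is divisible by 3:
  v=0: 0 % 3 == 0, yield 0**2 = 0
  v=3: 3 % 3 == 0, yield 3**2 = 9
  v=6: 6 % 3 == 0, yield 6**2 = 36
  v=9: 9 % 3 == 0, yield 9**2 = 81
  v=12: 12 % 3 == 0, yield 12**2 = 144
Therefore res = [0, 9, 36, 81, 144].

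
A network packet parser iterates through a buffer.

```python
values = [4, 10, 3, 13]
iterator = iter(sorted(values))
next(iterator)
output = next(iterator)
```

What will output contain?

Step 1: sorted([4, 10, 3, 13]) = [3, 4, 10, 13].
Step 2: Create iterator and skip 1 elements.
Step 3: next() returns 4.
Therefore output = 4.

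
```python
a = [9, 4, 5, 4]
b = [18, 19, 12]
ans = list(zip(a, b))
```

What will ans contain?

Step 1: zip stops at shortest (len(a)=4, len(b)=3):
  Index 0: (9, 18)
  Index 1: (4, 19)
  Index 2: (5, 12)
Step 2: Last element of a (4) has no pair, dropped.
Therefore ans = [(9, 18), (4, 19), (5, 12)].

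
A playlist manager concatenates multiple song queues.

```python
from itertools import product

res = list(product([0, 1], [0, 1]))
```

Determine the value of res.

Step 1: product([0, 1], [0, 1]) gives all pairs:
  (0, 0)
  (0, 1)
  (1, 0)
  (1, 1)
Therefore res = [(0, 0), (0, 1), (1, 0), (1, 1)].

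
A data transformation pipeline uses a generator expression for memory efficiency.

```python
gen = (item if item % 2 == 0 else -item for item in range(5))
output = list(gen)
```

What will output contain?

Step 1: For each item in range(5), yield item if even, else -item:
  item=0: even, yield 0
  item=1: odd, yield -1
  item=2: even, yield 2
  item=3: odd, yield -3
  item=4: even, yield 4
Therefore output = [0, -1, 2, -3, 4].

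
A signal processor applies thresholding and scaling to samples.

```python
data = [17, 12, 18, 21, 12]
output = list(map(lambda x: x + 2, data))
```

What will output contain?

Step 1: Apply lambda x: x + 2 to each element:
  17 -> 19
  12 -> 14
  18 -> 20
  21 -> 23
  12 -> 14
Therefore output = [19, 14, 20, 23, 14].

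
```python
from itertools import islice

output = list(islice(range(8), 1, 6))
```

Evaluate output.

Step 1: islice(range(8), 1, 6) takes elements at indices [1, 6).
Step 2: Elements: [1, 2, 3, 4, 5].
Therefore output = [1, 2, 3, 4, 5].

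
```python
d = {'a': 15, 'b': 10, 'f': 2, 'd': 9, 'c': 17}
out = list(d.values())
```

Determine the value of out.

Step 1: d.values() returns the dictionary values in insertion order.
Therefore out = [15, 10, 2, 9, 17].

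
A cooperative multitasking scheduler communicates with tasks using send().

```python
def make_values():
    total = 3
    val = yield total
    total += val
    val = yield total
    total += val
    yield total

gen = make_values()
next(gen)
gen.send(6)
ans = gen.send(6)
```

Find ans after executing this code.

Step 1: next() -> yield total=3.
Step 2: send(6) -> val=6, total = 3+6 = 9, yield 9.
Step 3: send(6) -> val=6, total = 9+6 = 15, yield 15.
Therefore ans = 15.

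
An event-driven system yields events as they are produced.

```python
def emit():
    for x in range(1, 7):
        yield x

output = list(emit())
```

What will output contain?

Step 1: The generator yields each value from range(1, 7).
Step 2: list() consumes all yields: [1, 2, 3, 4, 5, 6].
Therefore output = [1, 2, 3, 4, 5, 6].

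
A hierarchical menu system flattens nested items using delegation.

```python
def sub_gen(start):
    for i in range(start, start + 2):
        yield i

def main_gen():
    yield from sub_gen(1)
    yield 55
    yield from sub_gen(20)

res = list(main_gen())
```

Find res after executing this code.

Step 1: main_gen() delegates to sub_gen(1):
  yield 1
  yield 2
Step 2: yield 55
Step 3: Delegates to sub_gen(20):
  yield 20
  yield 21
Therefore res = [1, 2, 55, 20, 21].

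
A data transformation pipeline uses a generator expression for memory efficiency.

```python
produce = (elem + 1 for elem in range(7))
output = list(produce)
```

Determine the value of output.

Step 1: For each elem in range(7), compute elem+1:
  elem=0: 0+1 = 1
  elem=1: 1+1 = 2
  elem=2: 2+1 = 3
  elem=3: 3+1 = 4
  elem=4: 4+1 = 5
  elem=5: 5+1 = 6
  elem=6: 6+1 = 7
Therefore output = [1, 2, 3, 4, 5, 6, 7].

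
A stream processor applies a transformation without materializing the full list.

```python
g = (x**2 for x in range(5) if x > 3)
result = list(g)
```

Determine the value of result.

Step 1: For range(5), keep x > 3, then square:
  x=0: 0 <= 3, excluded
  x=1: 1 <= 3, excluded
  x=2: 2 <= 3, excluded
  x=3: 3 <= 3, excluded
  x=4: 4 > 3, yield 4**2 = 16
Therefore result = [16].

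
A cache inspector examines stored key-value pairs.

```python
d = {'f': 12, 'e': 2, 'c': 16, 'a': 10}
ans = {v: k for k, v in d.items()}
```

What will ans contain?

Step 1: Invert dict (swap keys and values):
  'f': 12 -> 12: 'f'
  'e': 2 -> 2: 'e'
  'c': 16 -> 16: 'c'
  'a': 10 -> 10: 'a'
Therefore ans = {12: 'f', 2: 'e', 16: 'c', 10: 'a'}.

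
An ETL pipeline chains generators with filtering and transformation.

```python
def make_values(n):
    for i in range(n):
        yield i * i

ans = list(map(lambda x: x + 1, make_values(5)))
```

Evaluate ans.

Step 1: make_values(5) yields squares: [0, 1, 4, 9, 16].
Step 2: map adds 1 to each: [1, 2, 5, 10, 17].
Therefore ans = [1, 2, 5, 10, 17].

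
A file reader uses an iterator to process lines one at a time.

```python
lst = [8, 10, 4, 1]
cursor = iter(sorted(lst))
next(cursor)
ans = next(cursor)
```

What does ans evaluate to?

Step 1: sorted([8, 10, 4, 1]) = [1, 4, 8, 10].
Step 2: Create iterator and skip 1 elements.
Step 3: next() returns 4.
Therefore ans = 4.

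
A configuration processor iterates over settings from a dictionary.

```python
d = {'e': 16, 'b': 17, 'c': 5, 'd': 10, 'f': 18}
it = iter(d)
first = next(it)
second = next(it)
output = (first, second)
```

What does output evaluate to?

Step 1: iter(d) iterates over keys: ['e', 'b', 'c', 'd', 'f'].
Step 2: first = next(it) = 'e', second = next(it) = 'b'.
Therefore output = ('e', 'b').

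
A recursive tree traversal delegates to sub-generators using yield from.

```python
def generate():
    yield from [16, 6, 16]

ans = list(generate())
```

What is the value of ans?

Step 1: yield from delegates to the iterable, yielding each element.
Step 2: Collected values: [16, 6, 16].
Therefore ans = [16, 6, 16].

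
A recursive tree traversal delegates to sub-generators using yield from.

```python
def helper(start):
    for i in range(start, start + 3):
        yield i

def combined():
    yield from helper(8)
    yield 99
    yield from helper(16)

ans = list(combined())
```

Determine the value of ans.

Step 1: combined() delegates to helper(8):
  yield 8
  yield 9
  yield 10
Step 2: yield 99
Step 3: Delegates to helper(16):
  yield 16
  yield 17
  yield 18
Therefore ans = [8, 9, 10, 99, 16, 17, 18].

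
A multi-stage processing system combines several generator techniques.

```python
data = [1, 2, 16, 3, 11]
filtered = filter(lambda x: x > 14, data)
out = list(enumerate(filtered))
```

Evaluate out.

Step 1: Filter [1, 2, 16, 3, 11] for > 14: [16].
Step 2: enumerate re-indexes from 0: [(0, 16)].
Therefore out = [(0, 16)].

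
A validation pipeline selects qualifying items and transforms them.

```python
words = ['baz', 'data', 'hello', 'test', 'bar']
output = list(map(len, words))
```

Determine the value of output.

Step 1: Map len() to each word:
  'baz' -> 3
  'data' -> 4
  'hello' -> 5
  'test' -> 4
  'bar' -> 3
Therefore output = [3, 4, 5, 4, 3].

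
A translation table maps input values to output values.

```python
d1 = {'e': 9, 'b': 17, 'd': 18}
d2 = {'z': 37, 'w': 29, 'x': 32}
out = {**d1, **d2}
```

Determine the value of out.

Step 1: Merge d1 and d2 (d2 values override on key conflicts).
Step 2: d1 has keys ['e', 'b', 'd'], d2 has keys ['z', 'w', 'x'].
Therefore out = {'e': 9, 'b': 17, 'd': 18, 'z': 37, 'w': 29, 'x': 32}.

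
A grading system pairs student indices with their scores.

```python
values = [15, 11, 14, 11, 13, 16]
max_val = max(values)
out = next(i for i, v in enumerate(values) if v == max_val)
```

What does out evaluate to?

Step 1: max([15, 11, 14, 11, 13, 16]) = 16.
Step 2: Find first index where value == 16:
  Index 0: 15 != 16
  Index 1: 11 != 16
  Index 2: 14 != 16
  Index 3: 11 != 16
  Index 4: 13 != 16
  Index 5: 16 == 16, found!
Therefore out = 5.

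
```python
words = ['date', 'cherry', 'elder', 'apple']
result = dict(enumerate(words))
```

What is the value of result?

Step 1: enumerate pairs indices with words:
  0 -> 'date'
  1 -> 'cherry'
  2 -> 'elder'
  3 -> 'apple'
Therefore result = {0: 'date', 1: 'cherry', 2: 'elder', 3: 'apple'}.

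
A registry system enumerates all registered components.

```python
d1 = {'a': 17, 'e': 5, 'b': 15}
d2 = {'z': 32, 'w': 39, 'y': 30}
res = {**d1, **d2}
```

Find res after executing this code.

Step 1: Merge d1 and d2 (d2 values override on key conflicts).
Step 2: d1 has keys ['a', 'e', 'b'], d2 has keys ['z', 'w', 'y'].
Therefore res = {'a': 17, 'e': 5, 'b': 15, 'z': 32, 'w': 39, 'y': 30}.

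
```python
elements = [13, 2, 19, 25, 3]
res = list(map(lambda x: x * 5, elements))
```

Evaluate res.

Step 1: Apply lambda x: x * 5 to each element:
  13 -> 65
  2 -> 10
  19 -> 95
  25 -> 125
  3 -> 15
Therefore res = [65, 10, 95, 125, 15].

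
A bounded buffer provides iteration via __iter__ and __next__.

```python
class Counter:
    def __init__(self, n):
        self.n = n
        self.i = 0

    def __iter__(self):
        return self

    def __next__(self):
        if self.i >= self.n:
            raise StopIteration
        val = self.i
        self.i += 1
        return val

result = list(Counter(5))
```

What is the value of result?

Step 1: Counter(5) creates an iterator counting 0 to 4.
Step 2: list() consumes all values: [0, 1, 2, 3, 4].
Therefore result = [0, 1, 2, 3, 4].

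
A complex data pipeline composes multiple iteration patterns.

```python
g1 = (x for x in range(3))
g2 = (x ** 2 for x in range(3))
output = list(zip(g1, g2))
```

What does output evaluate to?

Step 1: g1 produces [0, 1, 2].
Step 2: g2 produces [0, 1, 4].
Step 3: zip pairs them: [(0, 0), (1, 1), (2, 4)].
Therefore output = [(0, 0), (1, 1), (2, 4)].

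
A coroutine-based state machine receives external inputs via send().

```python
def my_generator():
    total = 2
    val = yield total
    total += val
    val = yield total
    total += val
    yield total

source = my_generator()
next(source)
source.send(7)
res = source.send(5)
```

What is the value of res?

Step 1: next() -> yield total=2.
Step 2: send(7) -> val=7, total = 2+7 = 9, yield 9.
Step 3: send(5) -> val=5, total = 9+5 = 14, yield 14.
Therefore res = 14.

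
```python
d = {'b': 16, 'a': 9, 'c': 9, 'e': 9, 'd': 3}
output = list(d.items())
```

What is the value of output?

Step 1: d.items() returns (key, value) pairs in insertion order.
Therefore output = [('b', 16), ('a', 9), ('c', 9), ('e', 9), ('d', 3)].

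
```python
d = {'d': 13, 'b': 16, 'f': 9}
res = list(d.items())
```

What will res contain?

Step 1: d.items() returns (key, value) pairs in insertion order.
Therefore res = [('d', 13), ('b', 16), ('f', 9)].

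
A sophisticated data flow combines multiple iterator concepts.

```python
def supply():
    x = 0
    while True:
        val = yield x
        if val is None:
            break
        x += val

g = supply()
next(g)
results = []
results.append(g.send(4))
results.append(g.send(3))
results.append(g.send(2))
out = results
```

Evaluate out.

Step 1: next(g) -> yield 0.
Step 2: send(4) -> x = 4, yield 4.
Step 3: send(3) -> x = 7, yield 7.
Step 4: send(2) -> x = 9, yield 9.
Therefore out = [4, 7, 9].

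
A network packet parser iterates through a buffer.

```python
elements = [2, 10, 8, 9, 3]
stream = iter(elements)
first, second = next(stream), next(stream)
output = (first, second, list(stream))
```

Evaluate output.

Step 1: Create iterator over [2, 10, 8, 9, 3].
Step 2: first = 2, second = 10.
Step 3: Remaining elements: [8, 9, 3].
Therefore output = (2, 10, [8, 9, 3]).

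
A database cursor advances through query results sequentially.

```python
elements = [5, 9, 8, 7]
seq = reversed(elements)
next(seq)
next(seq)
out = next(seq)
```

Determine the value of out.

Step 1: reversed([5, 9, 8, 7]) gives iterator: [7, 8, 9, 5].
Step 2: First next() = 7, second next() = 8.
Step 3: Third next() = 9.
Therefore out = 9.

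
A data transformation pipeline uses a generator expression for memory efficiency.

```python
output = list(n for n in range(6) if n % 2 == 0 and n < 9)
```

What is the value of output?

Step 1: Filter range(6) where n % 2 == 0 and n < 9:
  n=0: both conditions met, included
  n=1: excluded (1 % 2 != 0)
  n=2: both conditions met, included
  n=3: excluded (3 % 2 != 0)
  n=4: both conditions met, included
  n=5: excluded (5 % 2 != 0)
Therefore output = [0, 2, 4].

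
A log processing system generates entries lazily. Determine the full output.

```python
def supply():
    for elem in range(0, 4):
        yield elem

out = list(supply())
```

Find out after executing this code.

Step 1: The generator yields each value from range(0, 4).
Step 2: list() consumes all yields: [0, 1, 2, 3].
Therefore out = [0, 1, 2, 3].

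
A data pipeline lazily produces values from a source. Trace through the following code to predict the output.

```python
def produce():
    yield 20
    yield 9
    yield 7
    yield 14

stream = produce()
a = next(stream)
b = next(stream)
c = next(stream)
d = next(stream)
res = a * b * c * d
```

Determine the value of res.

Step 1: Create generator and consume all values:
  a = next(stream) = 20
  b = next(stream) = 9
  c = next(stream) = 7
  d = next(stream) = 14
Step 2: res = 20 * 9 * 7 * 14 = 17640.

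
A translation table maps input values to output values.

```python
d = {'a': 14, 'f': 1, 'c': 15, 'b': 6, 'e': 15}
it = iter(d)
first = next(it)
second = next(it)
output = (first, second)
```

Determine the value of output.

Step 1: iter(d) iterates over keys: ['a', 'f', 'c', 'b', 'e'].
Step 2: first = next(it) = 'a', second = next(it) = 'f'.
Therefore output = ('a', 'f').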